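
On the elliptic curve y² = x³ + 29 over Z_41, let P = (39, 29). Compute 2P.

tangent at (39, 29): λ = (3·39² + 0)/(2·29) ≡ 12/17. 17⁻¹ ≡ 29 (mod 41), so λ ≡ 12·29 ≡ 20.
  x = λ² - 39 - 39 = 400 - 78 ≡ 35; y = λ·(39 - 35) - 29 ≡ 10. → (35, 10)

(35, 10)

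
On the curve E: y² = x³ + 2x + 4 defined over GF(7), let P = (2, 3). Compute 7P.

(3, 4)

Double-and-add on 7 = (111)₂. Start with P = (2, 3) for the leading 1-bit.
double: tangent at (2, 3): λ = (3·2² + 2)/(2·3) ≡ 0/6. 6⁻¹ ≡ 6 (mod 7) since 6·6 = 36 ≡ 1, so λ ≡ 0·6 ≡ 0.
  x = λ² - 2 - 2 = 0 - 4 ≡ 3; y = λ·(2 - 3) - 3 ≡ 4. → (3, 4)
add P: (3, 4) + (2, 3). λ = (3 - 4)/(2 - 3) ≡ 6/6 mod 7. 6⁻¹ ≡ 6 (mod 7), so λ ≡ 1.
  x = λ² - 3 - 2 = 1 - 5 ≡ 3; y = λ·(3 - 3) - 4 ≡ 3. → (3, 3)
double: tangent at (3, 3): λ = (3·3² + 2)/(2·3) ≡ 1/6. 6⁻¹ ≡ 6 (mod 7) since 6·6 = 36 ≡ 1, so λ ≡ 1·6 ≡ 6.
  x = λ² - 3 - 3 = 36 - 6 ≡ 2; y = λ·(3 - 2) - 3 ≡ 3. → (2, 3)
add P: tangent at (2, 3): λ = (3·2² + 2)/(2·3) ≡ 0/6. 6⁻¹ ≡ 6 (mod 7), so λ ≡ 0·6 ≡ 0.
  x = λ² - 2 - 2 = 0 - 4 ≡ 3; y = λ·(2 - 3) - 3 ≡ 4. → (3, 4)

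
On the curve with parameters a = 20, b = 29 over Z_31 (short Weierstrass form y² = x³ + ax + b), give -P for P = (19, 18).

(19, 13)

-(19, 18) = (19, -18 mod 31) = (19, 13).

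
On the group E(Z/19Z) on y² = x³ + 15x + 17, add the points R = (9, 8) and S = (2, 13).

(12, 5)

(9, 8) + (2, 13). λ = (13 - 8)/(2 - 9) ≡ 5/12 mod 19. 12⁻¹ ≡ 8 (mod 19) since 12·8 = 96 ≡ 1, so λ ≡ 2.
  x = λ² - 9 - 2 = 4 - 11 ≡ 12; y = λ·(9 - 12) - 8 ≡ 5. → (12, 5)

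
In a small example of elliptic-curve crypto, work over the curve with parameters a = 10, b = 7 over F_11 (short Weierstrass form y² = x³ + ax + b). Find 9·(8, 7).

Write Q = (8, 7).
Double-and-add on 9 = (1001)₂. Start with Q = (8, 7) for the leading 1-bit.
double: tangent at (8, 7): λ = (3·8² + 10)/(2·7) ≡ 4/3. 3⁻¹ ≡ 4 (mod 11), so λ ≡ 4·4 ≡ 5.
  x = λ² - 8 - 8 = 25 - 16 ≡ 9; y = λ·(8 - 9) - 7 ≡ 10. → (9, 10)
double: tangent at (9, 10): λ = (3·9² + 10)/(2·10) ≡ 0/9. 9⁻¹ ≡ 5 (mod 11), so λ ≡ 0·5 ≡ 0.
  x = λ² - 9 - 9 = 0 - 18 ≡ 4; y = λ·(9 - 4) - 10 ≡ 1. → (4, 1)
double: tangent at (4, 1): λ = (3·4² + 10)/(2·1) ≡ 3/2. 2⁻¹ ≡ 6 (mod 11) since 2·6 = 12 ≡ 1, so λ ≡ 3·6 ≡ 7.
  x = λ² - 4 - 4 = 49 - 8 ≡ 8; y = λ·(4 - 8) - 1 ≡ 4. → (8, 4)
add Q: (8, 4) + (8, 7): same x and y₁ ≡ -y₂, so the sum is 𝒪.

O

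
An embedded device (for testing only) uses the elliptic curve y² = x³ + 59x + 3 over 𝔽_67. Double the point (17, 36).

tangent at (17, 36): λ = (3·17² + 59)/(2·36) ≡ 55/5. 5⁻¹ ≡ 27 (mod 67), so λ ≡ 55·27 ≡ 11.
  x = λ² - 17 - 17 = 121 - 34 ≡ 20; y = λ·(17 - 20) - 36 ≡ 65. → (20, 65)

(20, 65)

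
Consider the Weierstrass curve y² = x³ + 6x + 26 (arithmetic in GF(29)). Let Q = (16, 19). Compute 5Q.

(17, 16)

Repeated addition: build up to 5Q.
2Q: tangent at (16, 19): λ = (3·16² + 6)/(2·19) ≡ 20/9. 9⁻¹ ≡ 13 (mod 29) since 9·13 = 117 ≡ 1, so λ ≡ 20·13 ≡ 28.
  x = λ² - 16 - 16 = 784 - 32 ≡ 27; y = λ·(16 - 27) - 19 ≡ 21. → (27, 21)
3Q: (27, 21) + (16, 19). λ = (19 - 21)/(16 - 27) ≡ 27/18 mod 29. 18⁻¹ ≡ 21 (mod 29) since 18·21 = 378 ≡ 1, so λ ≡ 16.
  x = λ² - 27 - 16 = 256 - 43 ≡ 10; y = λ·(27 - 10) - 21 ≡ 19. → (10, 19)
4Q: (10, 19) + (16, 19). λ = (19 - 19)/(16 - 10) ≡ 0/6 mod 29. 6⁻¹ ≡ 5 (mod 29) since 6·5 = 30 ≡ 1, so λ ≡ 0.
  x = λ² - 10 - 16 = 0 - 26 ≡ 3; y = λ·(10 - 3) - 19 ≡ 10. → (3, 10)
5Q: (3, 10) + (16, 19). λ = (19 - 10)/(16 - 3) ≡ 9/13 mod 29. 13⁻¹ ≡ 9 (mod 29), so λ ≡ 23.
  x = λ² - 3 - 16 = 529 - 19 ≡ 17; y = λ·(3 - 17) - 10 ≡ 16. → (17, 16)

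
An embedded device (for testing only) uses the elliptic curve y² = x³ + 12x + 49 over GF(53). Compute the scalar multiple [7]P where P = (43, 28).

(0, 7)

Double-and-add on 7 = (111)₂. Start with P = (43, 28) for the leading 1-bit.
double: tangent at (43, 28): λ = (3·43² + 12)/(2·28) ≡ 47/3. 3⁻¹ ≡ 18 (mod 53) since 3·18 = 54 ≡ 1, so λ ≡ 47·18 ≡ 51.
  x = λ² - 43 - 43 = 2601 - 86 ≡ 24; y = λ·(43 - 24) - 28 ≡ 40. → (24, 40)
add P: (24, 40) + (43, 28). λ = (28 - 40)/(43 - 24) ≡ 41/19 mod 53. 19⁻¹ ≡ 14 (mod 53) since 19·14 = 266 ≡ 1, so λ ≡ 44.
  x = λ² - 24 - 43 = 1936 - 67 ≡ 14; y = λ·(24 - 14) - 40 ≡ 29. → (14, 29)
double: tangent at (14, 29): λ = (3·14² + 12)/(2·29) ≡ 17/5. 5⁻¹ ≡ 32 (mod 53), so λ ≡ 17·32 ≡ 14.
  x = λ² - 14 - 14 = 196 - 28 ≡ 9; y = λ·(14 - 9) - 29 ≡ 41. → (9, 41)
add P: (9, 41) + (43, 28). λ = (28 - 41)/(43 - 9) ≡ 40/34 mod 53. 34⁻¹ ≡ 39 (mod 53), so λ ≡ 23.
  x = λ² - 9 - 43 = 529 - 52 ≡ 0; y = λ·(9 - 0) - 41 ≡ 7. → (0, 7)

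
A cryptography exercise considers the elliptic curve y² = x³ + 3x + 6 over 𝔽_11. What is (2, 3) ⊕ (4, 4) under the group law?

(8, 5)

(2, 3) + (4, 4). λ = (4 - 3)/(4 - 2) ≡ 1/2 mod 11. 2⁻¹ ≡ 6 (mod 11) since 2·6 = 12 ≡ 1, so λ ≡ 6.
  x = λ² - 2 - 4 = 36 - 6 ≡ 8; y = λ·(2 - 8) - 3 ≡ 5. → (8, 5)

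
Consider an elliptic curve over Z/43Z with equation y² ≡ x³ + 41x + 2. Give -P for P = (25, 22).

-(25, 22) = (25, -22 mod 43) = (25, 21).

(25, 21)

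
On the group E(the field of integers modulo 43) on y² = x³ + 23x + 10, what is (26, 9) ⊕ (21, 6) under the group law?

(26, 9) + (21, 6). λ = (6 - 9)/(21 - 26) ≡ 40/38 mod 43. 38⁻¹ ≡ 17 (mod 43), so λ ≡ 35.
  x = λ² - 26 - 21 = 1225 - 47 ≡ 17; y = λ·(26 - 17) - 9 ≡ 5. → (17, 5)

(17, 5)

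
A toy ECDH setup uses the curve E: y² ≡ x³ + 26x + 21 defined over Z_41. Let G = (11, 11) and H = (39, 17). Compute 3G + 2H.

(17, 13)

First 3G:
Repeated addition: build up to 3G.
2G: tangent at (11, 11): λ = (3·11² + 26)/(2·11) ≡ 20/22. 22⁻¹ ≡ 28 (mod 41) since 22·28 = 616 ≡ 1, so λ ≡ 20·28 ≡ 27.
  x = λ² - 11 - 11 = 729 - 22 ≡ 10; y = λ·(11 - 10) - 11 ≡ 16. → (10, 16)
3G: (10, 16) + (11, 11). λ = (11 - 16)/(11 - 10) ≡ 36/1 mod 41. 1⁻¹ ≡ 1 (mod 41) since 1·1 = 1 ≡ 1, so λ ≡ 36.
  x = λ² - 10 - 11 = 1296 - 21 ≡ 4; y = λ·(10 - 4) - 16 ≡ 36. → (4, 36)
3G = (4, 36).
Next 2H:
Repeated addition: build up to 2H.
2H: tangent at (39, 17): λ = (3·39² + 26)/(2·17) ≡ 38/34. 34⁻¹ ≡ 35 (mod 41) since 34·35 = 1190 ≡ 1, so λ ≡ 38·35 ≡ 18.
  x = λ² - 39 - 39 = 324 - 78 ≡ 0; y = λ·(39 - 0) - 17 ≡ 29. → (0, 29)
2H = (0, 29).
Finally 3G + 2H:
(4, 36) + (0, 29). λ = (29 - 36)/(0 - 4) ≡ 34/37 mod 41. 37⁻¹ ≡ 10 (mod 41), so λ ≡ 12.
  x = λ² - 4 - 0 = 144 - 4 ≡ 17; y = λ·(4 - 17) - 36 ≡ 13. → (17, 13)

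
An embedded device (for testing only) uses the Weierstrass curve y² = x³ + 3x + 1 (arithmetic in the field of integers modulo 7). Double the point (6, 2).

tangent at (6, 2): λ = (3·6² + 3)/(2·2) ≡ 6/4. 4⁻¹ ≡ 2 (mod 7) since 4·2 = 8 ≡ 1, so λ ≡ 6·2 ≡ 5.
  x = λ² - 6 - 6 = 25 - 12 ≡ 6; y = λ·(6 - 6) - 2 ≡ 5. → (6, 5)

(6, 5)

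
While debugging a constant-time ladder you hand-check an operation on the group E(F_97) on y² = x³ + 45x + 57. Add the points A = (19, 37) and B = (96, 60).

(18, 54)

(19, 37) + (96, 60). λ = (60 - 37)/(96 - 19) ≡ 23/77 mod 97. 77⁻¹ ≡ 63 (mod 97), so λ ≡ 91.
  x = λ² - 19 - 96 = 8281 - 115 ≡ 18; y = λ·(19 - 18) - 37 ≡ 54. → (18, 54)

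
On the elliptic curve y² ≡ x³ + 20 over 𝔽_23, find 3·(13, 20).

Write Q = (13, 20).
Repeated addition: build up to 3Q.
2Q: tangent at (13, 20): λ = (3·13² + 0)/(2·20) ≡ 1/17. 17⁻¹ ≡ 19 (mod 23), so λ ≡ 1·19 ≡ 19.
  x = λ² - 13 - 13 = 361 - 26 ≡ 13; y = λ·(13 - 13) - 20 ≡ 3. → (13, 3)
3Q: (13, 3) + (13, 20): same x and y₁ ≡ -y₂, so the sum is 𝒪.

O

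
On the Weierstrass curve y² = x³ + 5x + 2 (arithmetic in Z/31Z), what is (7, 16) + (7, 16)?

(26, 10)

tangent at (7, 16): λ = (3·7² + 5)/(2·16) ≡ 28/1. 1⁻¹ ≡ 1 (mod 31) since 1·1 = 1 ≡ 1, so λ ≡ 28·1 ≡ 28.
  x = λ² - 7 - 7 = 784 - 14 ≡ 26; y = λ·(7 - 26) - 16 ≡ 10. → (26, 10)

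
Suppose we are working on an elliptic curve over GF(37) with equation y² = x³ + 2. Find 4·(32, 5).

Write G = (32, 5).
Double-and-add on 4 = (100)₂. Start with G = (32, 5) for the leading 1-bit.
double: tangent at (32, 5): λ = (3·32² + 0)/(2·5) ≡ 1/10. 10⁻¹ ≡ 26 (mod 37), so λ ≡ 1·26 ≡ 26.
  x = λ² - 32 - 32 = 676 - 64 ≡ 20; y = λ·(32 - 20) - 5 ≡ 11. → (20, 11)
double: tangent at (20, 11): λ = (3·20² + 0)/(2·11) ≡ 16/22. 22⁻¹ ≡ 32 (mod 37) since 22·32 = 704 ≡ 1, so λ ≡ 16·32 ≡ 31.
  x = λ² - 20 - 20 = 961 - 40 ≡ 33; y = λ·(20 - 33) - 11 ≡ 30. → (33, 30)

(33, 30)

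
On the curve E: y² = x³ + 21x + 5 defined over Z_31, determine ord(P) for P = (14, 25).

9

2P: tangent at (14, 25): λ = (3·14² + 21)/(2·25) ≡ 20/19. 19⁻¹ ≡ 18 (mod 31), so λ ≡ 20·18 ≡ 19.
  x = λ² - 14 - 14 = 361 - 28 ≡ 23; y = λ·(14 - 23) - 25 ≡ 21. → (23, 21)
3P: (23, 21) + (14, 25). λ = (25 - 21)/(14 - 23) ≡ 4/22 mod 31. 22⁻¹ ≡ 24 (mod 31), so λ ≡ 3.
  x = λ² - 23 - 14 = 9 - 37 ≡ 3; y = λ·(23 - 3) - 21 ≡ 8. → (3, 8)
4P: (3, 8) + (14, 25). λ = (25 - 8)/(14 - 3) ≡ 17/11 mod 31. 11⁻¹ ≡ 17 (mod 31) since 11·17 = 187 ≡ 1, so λ ≡ 10.
  x = λ² - 3 - 14 = 100 - 17 ≡ 21; y = λ·(3 - 21) - 8 ≡ 29. → (21, 29)
5P: (21, 29) + (14, 25). λ = (25 - 29)/(14 - 21) ≡ 27/24 mod 31. 24⁻¹ ≡ 22 (mod 31), so λ ≡ 5.
  x = λ² - 21 - 14 = 25 - 35 ≡ 21; y = λ·(21 - 21) - 29 ≡ 2. → (21, 2)
6P: (21, 2) + (14, 25). λ = (25 - 2)/(14 - 21) ≡ 23/24 mod 31. 24⁻¹ ≡ 22 (mod 31) since 24·22 = 528 ≡ 1, so λ ≡ 10.
  x = λ² - 21 - 14 = 100 - 35 ≡ 3; y = λ·(21 - 3) - 2 ≡ 23. → (3, 23)
7P: (3, 23) + (14, 25). λ = (25 - 23)/(14 - 3) ≡ 2/11 mod 31. 11⁻¹ ≡ 17 (mod 31) since 11·17 = 187 ≡ 1, so λ ≡ 3.
  x = λ² - 3 - 14 = 9 - 17 ≡ 23; y = λ·(3 - 23) - 23 ≡ 10. → (23, 10)
8P: (23, 10) + (14, 25). λ = (25 - 10)/(14 - 23) ≡ 15/22 mod 31. 22⁻¹ ≡ 24 (mod 31), so λ ≡ 19.
  x = λ² - 23 - 14 = 361 - 37 ≡ 14; y = λ·(23 - 14) - 10 ≡ 6. → (14, 6)
9P: (14, 6) + (14, 25): same x and y₁ ≡ -y₂, so the sum is O.
9P = O, so the order is 9.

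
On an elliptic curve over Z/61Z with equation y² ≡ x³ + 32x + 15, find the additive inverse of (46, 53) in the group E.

(46, 8)

-(46, 53) = (46, -53 mod 61) = (46, 8).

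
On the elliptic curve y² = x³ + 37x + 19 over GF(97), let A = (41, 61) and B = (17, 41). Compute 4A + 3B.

(60, 59)

First 4A:
Repeated addition: build up to 4A.
2A: tangent at (41, 61): λ = (3·41² + 37)/(2·61) ≡ 36/25. 25⁻¹ ≡ 66 (mod 97), so λ ≡ 36·66 ≡ 48.
  x = λ² - 41 - 41 = 2304 - 82 ≡ 88; y = λ·(41 - 88) - 61 ≡ 11. → (88, 11)
3A: (88, 11) + (41, 61). λ = (61 - 11)/(41 - 88) ≡ 50/50 mod 97. 50⁻¹ ≡ 33 (mod 97), so λ ≡ 1.
  x = λ² - 88 - 41 = 1 - 129 ≡ 66; y = λ·(88 - 66) - 11 ≡ 11. → (66, 11)
4A: (66, 11) + (41, 61). λ = (61 - 11)/(41 - 66) ≡ 50/72 mod 97. 72⁻¹ ≡ 31 (mod 97), so λ ≡ 95.
  x = λ² - 66 - 41 = 9025 - 107 ≡ 91; y = λ·(66 - 91) - 11 ≡ 39. → (91, 39)
4A = (91, 39).
Next 3B:
Repeated addition: build up to 3B.
2B: tangent at (17, 41): λ = (3·17² + 37)/(2·41) ≡ 31/82. 82⁻¹ ≡ 84 (mod 97) since 82·84 = 6888 ≡ 1, so λ ≡ 31·84 ≡ 82.
  x = λ² - 17 - 17 = 6724 - 34 ≡ 94; y = λ·(17 - 94) - 41 ≡ 47. → (94, 47)
3B: (94, 47) + (17, 41). λ = (41 - 47)/(17 - 94) ≡ 91/20 mod 97. 20⁻¹ ≡ 34 (mod 97) since 20·34 = 680 ≡ 1, so λ ≡ 87.
  x = λ² - 94 - 17 = 7569 - 111 ≡ 86; y = λ·(94 - 86) - 47 ≡ 67. → (86, 67)
3B = (86, 67).
Finally 4A + 3B:
(91, 39) + (86, 67). λ = (67 - 39)/(86 - 91) ≡ 28/92 mod 97. 92⁻¹ ≡ 58 (mod 97) since 92·58 = 5336 ≡ 1, so λ ≡ 72.
  x = λ² - 91 - 86 = 5184 - 177 ≡ 60; y = λ·(91 - 60) - 39 ≡ 59. → (60, 59)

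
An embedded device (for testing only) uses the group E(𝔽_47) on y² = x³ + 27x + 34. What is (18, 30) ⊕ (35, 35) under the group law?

(11, 8)

(18, 30) + (35, 35). λ = (35 - 30)/(35 - 18) ≡ 5/17 mod 47. 17⁻¹ ≡ 36 (mod 47), so λ ≡ 39.
  x = λ² - 18 - 35 = 1521 - 53 ≡ 11; y = λ·(18 - 11) - 30 ≡ 8. → (11, 8)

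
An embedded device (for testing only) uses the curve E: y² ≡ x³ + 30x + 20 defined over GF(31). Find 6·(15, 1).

(0, 12)

Write P = (15, 1).
Repeated addition: build up to 6P.
2P: tangent at (15, 1): λ = (3·15² + 30)/(2·1) ≡ 23/2. 2⁻¹ ≡ 16 (mod 31), so λ ≡ 23·16 ≡ 27.
  x = λ² - 15 - 15 = 729 - 30 ≡ 17; y = λ·(15 - 17) - 1 ≡ 7. → (17, 7)
3P: (17, 7) + (15, 1). λ = (1 - 7)/(15 - 17) ≡ 25/29 mod 31. 29⁻¹ ≡ 15 (mod 31) since 29·15 = 435 ≡ 1, so λ ≡ 3.
  x = λ² - 17 - 15 = 9 - 32 ≡ 8; y = λ·(17 - 8) - 7 ≡ 20. → (8, 20)
4P: (8, 20) + (15, 1). λ = (1 - 20)/(15 - 8) ≡ 12/7 mod 31. 7⁻¹ ≡ 9 (mod 31), so λ ≡ 15.
  x = λ² - 8 - 15 = 225 - 23 ≡ 16; y = λ·(8 - 16) - 20 ≡ 15. → (16, 15)
5P: (16, 15) + (15, 1). λ = (1 - 15)/(15 - 16) ≡ 17/30 mod 31. 30⁻¹ ≡ 30 (mod 31), so λ ≡ 14.
  x = λ² - 16 - 15 = 196 - 31 ≡ 10; y = λ·(16 - 10) - 15 ≡ 7. → (10, 7)
6P: (10, 7) + (15, 1). λ = (1 - 7)/(15 - 10) ≡ 25/5 mod 31. 5⁻¹ ≡ 25 (mod 31) since 5·25 = 125 ≡ 1, so λ ≡ 5.
  x = λ² - 10 - 15 = 25 - 25 ≡ 0; y = λ·(10 - 0) - 7 ≡ 12. → (0, 12)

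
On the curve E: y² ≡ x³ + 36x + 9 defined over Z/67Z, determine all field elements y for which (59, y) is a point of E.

none

x³ + 36x + 9 = 207512 ≡ 13 (mod 67).
13 is a non-residue mod 67; no y exists.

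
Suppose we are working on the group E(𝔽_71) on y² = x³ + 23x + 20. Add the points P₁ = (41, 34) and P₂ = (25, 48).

(41, 34) + (25, 48). λ = (48 - 34)/(25 - 41) ≡ 14/55 mod 71. 55⁻¹ ≡ 31 (mod 71), so λ ≡ 8.
  x = λ² - 41 - 25 = 64 - 66 ≡ 69; y = λ·(41 - 69) - 34 ≡ 26. → (69, 26)

(69, 26)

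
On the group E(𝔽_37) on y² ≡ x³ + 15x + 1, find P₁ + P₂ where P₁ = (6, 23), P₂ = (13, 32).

(34, 15)

(6, 23) + (13, 32). λ = (32 - 23)/(13 - 6) ≡ 9/7 mod 37. 7⁻¹ ≡ 16 (mod 37) since 7·16 = 112 ≡ 1, so λ ≡ 33.
  x = λ² - 6 - 13 = 1089 - 19 ≡ 34; y = λ·(6 - 34) - 23 ≡ 15. → (34, 15)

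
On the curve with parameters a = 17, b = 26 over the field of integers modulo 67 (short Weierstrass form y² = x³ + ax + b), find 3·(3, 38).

(26, 17)

Write P = (3, 38).
Repeated addition: build up to 3P.
2P: tangent at (3, 38): λ = (3·3² + 17)/(2·38) ≡ 44/9. 9⁻¹ ≡ 15 (mod 67) since 9·15 = 135 ≡ 1, so λ ≡ 44·15 ≡ 57.
  x = λ² - 3 - 3 = 3249 - 6 ≡ 27; y = λ·(3 - 27) - 38 ≡ 1. → (27, 1)
3P: (27, 1) + (3, 38). λ = (38 - 1)/(3 - 27) ≡ 37/43 mod 67. 43⁻¹ ≡ 53 (mod 67), so λ ≡ 18.
  x = λ² - 27 - 3 = 324 - 30 ≡ 26; y = λ·(27 - 26) - 1 ≡ 17. → (26, 17)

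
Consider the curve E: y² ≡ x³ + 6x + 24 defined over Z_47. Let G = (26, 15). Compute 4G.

Repeated addition: build up to 4G.
2G: tangent at (26, 15): λ = (3·26² + 6)/(2·15) ≡ 13/30. 30⁻¹ ≡ 11 (mod 47), so λ ≡ 13·11 ≡ 2.
  x = λ² - 26 - 26 = 4 - 52 ≡ 46; y = λ·(26 - 46) - 15 ≡ 39. → (46, 39)
3G: (46, 39) + (26, 15). λ = (15 - 39)/(26 - 46) ≡ 23/27 mod 47. 27⁻¹ ≡ 7 (mod 47) since 27·7 = 189 ≡ 1, so λ ≡ 20.
  x = λ² - 46 - 26 = 400 - 72 ≡ 46; y = λ·(46 - 46) - 39 ≡ 8. → (46, 8)
4G: (46, 8) + (26, 15). λ = (15 - 8)/(26 - 46) ≡ 7/27 mod 47. 27⁻¹ ≡ 7 (mod 47) since 27·7 = 189 ≡ 1, so λ ≡ 2.
  x = λ² - 46 - 26 = 4 - 72 ≡ 26; y = λ·(46 - 26) - 8 ≡ 32. → (26, 32)

(26, 32)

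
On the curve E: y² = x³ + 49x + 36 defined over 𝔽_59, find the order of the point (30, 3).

2P: tangent at (30, 3): λ = (3·30² + 49)/(2·3) ≡ 35/6. 6⁻¹ ≡ 10 (mod 59), so λ ≡ 35·10 ≡ 55.
  x = λ² - 30 - 30 = 3025 - 60 ≡ 15; y = λ·(30 - 15) - 3 ≡ 55. → (15, 55)
3P: (15, 55) + (30, 3). λ = (3 - 55)/(30 - 15) ≡ 7/15 mod 59. 15⁻¹ ≡ 4 (mod 59) since 15·4 = 60 ≡ 1, so λ ≡ 28.
  x = λ² - 15 - 30 = 784 - 45 ≡ 31; y = λ·(15 - 31) - 55 ≡ 28. → (31, 28)
4P: (31, 28) + (30, 3). λ = (3 - 28)/(30 - 31) ≡ 34/58 mod 59. 58⁻¹ ≡ 58 (mod 59), so λ ≡ 25.
  x = λ² - 31 - 30 = 625 - 61 ≡ 33; y = λ·(31 - 33) - 28 ≡ 40. → (33, 40)
5P: (33, 40) + (30, 3). λ = (3 - 40)/(30 - 33) ≡ 22/56 mod 59. 56⁻¹ ≡ 39 (mod 59), so λ ≡ 32.
  x = λ² - 33 - 30 = 1024 - 63 ≡ 17; y = λ·(33 - 17) - 40 ≡ 0. → (17, 0)
6P: (17, 0) + (30, 3). λ = (3 - 0)/(30 - 17) ≡ 3/13 mod 59. 13⁻¹ ≡ 50 (mod 59), so λ ≡ 32.
  x = λ² - 17 - 30 = 1024 - 47 ≡ 33; y = λ·(17 - 33) - 0 ≡ 19. → (33, 19)
7P: (33, 19) + (30, 3). λ = (3 - 19)/(30 - 33) ≡ 43/56 mod 59. 56⁻¹ ≡ 39 (mod 59) since 56·39 = 2184 ≡ 1, so λ ≡ 25.
  x = λ² - 33 - 30 = 625 - 63 ≡ 31; y = λ·(33 - 31) - 19 ≡ 31. → (31, 31)
8P: (31, 31) + (30, 3). λ = (3 - 31)/(30 - 31) ≡ 31/58 mod 59. 58⁻¹ ≡ 58 (mod 59), so λ ≡ 28.
  x = λ² - 31 - 30 = 784 - 61 ≡ 15; y = λ·(31 - 15) - 31 ≡ 4. → (15, 4)
9P: (15, 4) + (30, 3). λ = (3 - 4)/(30 - 15) ≡ 58/15 mod 59. 15⁻¹ ≡ 4 (mod 59), so λ ≡ 55.
  x = λ² - 15 - 30 = 3025 - 45 ≡ 30; y = λ·(15 - 30) - 4 ≡ 56. → (30, 56)
10P: (30, 56) + (30, 3): same x and y₁ ≡ -y₂, so the sum is O.
10P = O, so the order is 10.

10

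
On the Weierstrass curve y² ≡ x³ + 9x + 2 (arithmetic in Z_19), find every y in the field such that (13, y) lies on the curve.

6, 13

x³ + 9x + 2 = 2316 ≡ 17 (mod 19).
Square roots of 17 mod 19: 6 and 13 (since 6² = 36 ≡ 17).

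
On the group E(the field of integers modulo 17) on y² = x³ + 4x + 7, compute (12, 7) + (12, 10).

O

The two points share x = 12 and their y-coordinates satisfy 7 + 10 ≡ 0 (mod 17), so they are inverses. Their sum is the point at infinity.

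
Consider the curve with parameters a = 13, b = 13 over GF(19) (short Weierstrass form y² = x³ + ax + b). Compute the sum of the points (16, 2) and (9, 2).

(16, 2) + (9, 2). λ = (2 - 2)/(9 - 16) ≡ 0/12 mod 19. 12⁻¹ ≡ 8 (mod 19), so λ ≡ 0.
  x = λ² - 16 - 9 = 0 - 25 ≡ 13; y = λ·(16 - 13) - 2 ≡ 17. → (13, 17)

(13, 17)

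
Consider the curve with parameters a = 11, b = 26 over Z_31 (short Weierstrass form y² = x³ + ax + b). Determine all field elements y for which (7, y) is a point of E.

none

x³ + 11x + 26 = 446 ≡ 12 (mod 31).
12 is a non-residue mod 31; no y exists.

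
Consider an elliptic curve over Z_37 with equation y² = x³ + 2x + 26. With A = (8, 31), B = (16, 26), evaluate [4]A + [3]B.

First 4A:
Repeated addition: build up to 4A.
2A: tangent at (8, 31): λ = (3·8² + 2)/(2·31) ≡ 9/25. 25⁻¹ ≡ 3 (mod 37) since 25·3 = 75 ≡ 1, so λ ≡ 9·3 ≡ 27.
  x = λ² - 8 - 8 = 729 - 16 ≡ 10; y = λ·(8 - 10) - 31 ≡ 26. → (10, 26)
3A: (10, 26) + (8, 31). λ = (31 - 26)/(8 - 10) ≡ 5/35 mod 37. 35⁻¹ ≡ 18 (mod 37) since 35·18 = 630 ≡ 1, so λ ≡ 16.
  x = λ² - 10 - 8 = 256 - 18 ≡ 16; y = λ·(10 - 16) - 26 ≡ 26. → (16, 26)
4A: (16, 26) + (8, 31). λ = (31 - 26)/(8 - 16) ≡ 5/29 mod 37. 29⁻¹ ≡ 23 (mod 37), so λ ≡ 4.
  x = λ² - 16 - 8 = 16 - 24 ≡ 29; y = λ·(16 - 29) - 26 ≡ 33. → (29, 33)
4A = (29, 33).
Next 3B:
Repeated addition: build up to 3B.
2B: tangent at (16, 26): λ = (3·16² + 2)/(2·26) ≡ 30/15. 15⁻¹ ≡ 5 (mod 37) since 15·5 = 75 ≡ 1, so λ ≡ 30·5 ≡ 2.
  x = λ² - 16 - 16 = 4 - 32 ≡ 9; y = λ·(16 - 9) - 26 ≡ 25. → (9, 25)
3B: (9, 25) + (16, 26). λ = (26 - 25)/(16 - 9) ≡ 1/7 mod 37. 7⁻¹ ≡ 16 (mod 37) since 7·16 = 112 ≡ 1, so λ ≡ 16.
  x = λ² - 9 - 16 = 256 - 25 ≡ 9; y = λ·(9 - 9) - 25 ≡ 12. → (9, 12)
3B = (9, 12).
Finally 4A + 3B:
(29, 33) + (9, 12). λ = (12 - 33)/(9 - 29) ≡ 16/17 mod 37. 17⁻¹ ≡ 24 (mod 37), so λ ≡ 14.
  x = λ² - 29 - 9 = 196 - 38 ≡ 10; y = λ·(29 - 10) - 33 ≡ 11. → (10, 11)

(10, 11)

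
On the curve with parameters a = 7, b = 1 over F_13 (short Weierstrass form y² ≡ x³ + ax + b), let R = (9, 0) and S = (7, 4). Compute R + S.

(1, 10)

(9, 0) + (7, 4). λ = (4 - 0)/(7 - 9) ≡ 4/11 mod 13. 11⁻¹ ≡ 6 (mod 13) since 11·6 = 66 ≡ 1, so λ ≡ 11.
  x = λ² - 9 - 7 = 121 - 16 ≡ 1; y = λ·(9 - 1) - 0 ≡ 10. → (1, 10)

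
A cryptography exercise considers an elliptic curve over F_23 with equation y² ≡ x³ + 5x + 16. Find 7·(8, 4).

Write Q = (8, 4).
Double-and-add on 7 = (111)₂. Start with Q = (8, 4) for the leading 1-bit.
double: tangent at (8, 4): λ = (3·8² + 5)/(2·4) ≡ 13/8. 8⁻¹ ≡ 3 (mod 23), so λ ≡ 13·3 ≡ 16.
  x = λ² - 8 - 8 = 256 - 16 ≡ 10; y = λ·(8 - 10) - 4 ≡ 10. → (10, 10)
add Q: (10, 10) + (8, 4). λ = (4 - 10)/(8 - 10) ≡ 17/21 mod 23. 21⁻¹ ≡ 11 (mod 23), so λ ≡ 3.
  x = λ² - 10 - 8 = 9 - 18 ≡ 14; y = λ·(10 - 14) - 10 ≡ 1. → (14, 1)
double: tangent at (14, 1): λ = (3·14² + 5)/(2·1) ≡ 18/2. 2⁻¹ ≡ 12 (mod 23), so λ ≡ 18·12 ≡ 9.
  x = λ² - 14 - 14 = 81 - 28 ≡ 7; y = λ·(14 - 7) - 1 ≡ 16. → (7, 16)
add Q: (7, 16) + (8, 4). λ = (4 - 16)/(8 - 7) ≡ 11/1 mod 23. 1⁻¹ ≡ 1 (mod 23), so λ ≡ 11.
  x = λ² - 7 - 8 = 121 - 15 ≡ 14; y = λ·(7 - 14) - 16 ≡ 22. → (14, 22)

(14, 22)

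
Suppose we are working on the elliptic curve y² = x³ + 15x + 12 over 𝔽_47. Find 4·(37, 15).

Write G = (37, 15).
Double-and-add on 4 = (100)₂. Start with G = (37, 15) for the leading 1-bit.
double: tangent at (37, 15): λ = (3·37² + 15)/(2·15) ≡ 33/30. 30⁻¹ ≡ 11 (mod 47) since 30·11 = 330 ≡ 1, so λ ≡ 33·11 ≡ 34.
  x = λ² - 37 - 37 = 1156 - 74 ≡ 1; y = λ·(37 - 1) - 15 ≡ 34. → (1, 34)
double: tangent at (1, 34): λ = (3·1² + 15)/(2·34) ≡ 18/21. 21⁻¹ ≡ 9 (mod 47), so λ ≡ 18·9 ≡ 21.
  x = λ² - 1 - 1 = 441 - 2 ≡ 16; y = λ·(1 - 16) - 34 ≡ 27. → (16, 27)

(16, 27)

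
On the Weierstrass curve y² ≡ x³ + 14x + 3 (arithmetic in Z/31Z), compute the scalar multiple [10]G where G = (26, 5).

(12, 16)

Double-and-add on 10 = (1010)₂. Start with G = (26, 5) for the leading 1-bit.
double: tangent at (26, 5): λ = (3·26² + 14)/(2·5) ≡ 27/10. 10⁻¹ ≡ 28 (mod 31) since 10·28 = 280 ≡ 1, so λ ≡ 27·28 ≡ 12.
  x = λ² - 26 - 26 = 144 - 52 ≡ 30; y = λ·(26 - 30) - 5 ≡ 9. → (30, 9)
double: tangent at (30, 9): λ = (3·30² + 14)/(2·9) ≡ 17/18. 18⁻¹ ≡ 19 (mod 31), so λ ≡ 17·19 ≡ 13.
  x = λ² - 30 - 30 = 169 - 60 ≡ 16; y = λ·(30 - 16) - 9 ≡ 18. → (16, 18)
add G: (16, 18) + (26, 5). λ = (5 - 18)/(26 - 16) ≡ 18/10 mod 31. 10⁻¹ ≡ 28 (mod 31), so λ ≡ 8.
  x = λ² - 16 - 26 = 64 - 42 ≡ 22; y = λ·(16 - 22) - 18 ≡ 27. → (22, 27)
double: tangent at (22, 27): λ = (3·22² + 14)/(2·27) ≡ 9/23. 23⁻¹ ≡ 27 (mod 31), so λ ≡ 9·27 ≡ 26.
  x = λ² - 22 - 22 = 676 - 44 ≡ 12; y = λ·(22 - 12) - 27 ≡ 16. → (12, 16)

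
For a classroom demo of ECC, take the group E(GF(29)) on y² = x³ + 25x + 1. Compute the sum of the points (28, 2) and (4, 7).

(27, 28)

(28, 2) + (4, 7). λ = (7 - 2)/(4 - 28) ≡ 5/5 mod 29. 5⁻¹ ≡ 6 (mod 29) since 5·6 = 30 ≡ 1, so λ ≡ 1.
  x = λ² - 28 - 4 = 1 - 32 ≡ 27; y = λ·(28 - 27) - 2 ≡ 28. → (27, 28)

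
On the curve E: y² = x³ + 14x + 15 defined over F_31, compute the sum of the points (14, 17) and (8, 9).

(28, 16)

(14, 17) + (8, 9). λ = (9 - 17)/(8 - 14) ≡ 23/25 mod 31. 25⁻¹ ≡ 5 (mod 31) since 25·5 = 125 ≡ 1, so λ ≡ 22.
  x = λ² - 14 - 8 = 484 - 22 ≡ 28; y = λ·(14 - 28) - 17 ≡ 16. → (28, 16)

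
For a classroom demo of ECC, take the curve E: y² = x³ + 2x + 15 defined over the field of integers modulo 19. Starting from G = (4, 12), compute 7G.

(4, 7)

Double-and-add on 7 = (111)₂. Start with G = (4, 12) for the leading 1-bit.
double: tangent at (4, 12): λ = (3·4² + 2)/(2·12) ≡ 12/5. 5⁻¹ ≡ 4 (mod 19), so λ ≡ 12·4 ≡ 10.
  x = λ² - 4 - 4 = 100 - 8 ≡ 16; y = λ·(4 - 16) - 12 ≡ 1. → (16, 1)
add G: (16, 1) + (4, 12). λ = (12 - 1)/(4 - 16) ≡ 11/7 mod 19. 7⁻¹ ≡ 11 (mod 19), so λ ≡ 7.
  x = λ² - 16 - 4 = 49 - 20 ≡ 10; y = λ·(16 - 10) - 1 ≡ 3. → (10, 3)
double: tangent at (10, 3): λ = (3·10² + 2)/(2·3) ≡ 17/6. 6⁻¹ ≡ 16 (mod 19), so λ ≡ 17·16 ≡ 6.
  x = λ² - 10 - 10 = 36 - 20 ≡ 16; y = λ·(10 - 16) - 3 ≡ 18. → (16, 18)
add G: (16, 18) + (4, 12). λ = (12 - 18)/(4 - 16) ≡ 13/7 mod 19. 7⁻¹ ≡ 11 (mod 19) since 7·11 = 77 ≡ 1, so λ ≡ 10.
  x = λ² - 16 - 4 = 100 - 20 ≡ 4; y = λ·(16 - 4) - 18 ≡ 7. → (4, 7)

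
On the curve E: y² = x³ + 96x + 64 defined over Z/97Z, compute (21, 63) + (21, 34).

O

The two points share x = 21 and their y-coordinates satisfy 63 + 34 ≡ 0 (mod 97), so they are inverses. Their sum is O.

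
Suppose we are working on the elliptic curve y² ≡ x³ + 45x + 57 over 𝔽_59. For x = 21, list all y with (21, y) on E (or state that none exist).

none

x³ + 45x + 57 = 10263 ≡ 56 (mod 59).
56 is a non-residue mod 59; no y exists.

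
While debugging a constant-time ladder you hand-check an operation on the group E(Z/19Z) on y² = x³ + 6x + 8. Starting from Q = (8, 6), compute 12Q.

(10, 2)

Repeated addition: build up to 12Q.
2Q: tangent at (8, 6): λ = (3·8² + 6)/(2·6) ≡ 8/12. 12⁻¹ ≡ 8 (mod 19) since 12·8 = 96 ≡ 1, so λ ≡ 8·8 ≡ 7.
  x = λ² - 8 - 8 = 49 - 16 ≡ 14; y = λ·(8 - 14) - 6 ≡ 9. → (14, 9)
3Q: (14, 9) + (8, 6). λ = (6 - 9)/(8 - 14) ≡ 16/13 mod 19. 13⁻¹ ≡ 3 (mod 19), so λ ≡ 10.
  x = λ² - 14 - 8 = 100 - 22 ≡ 2; y = λ·(14 - 2) - 9 ≡ 16. → (2, 16)
4Q: (2, 16) + (8, 6). λ = (6 - 16)/(8 - 2) ≡ 9/6 mod 19. 6⁻¹ ≡ 16 (mod 19), so λ ≡ 11.
  x = λ² - 2 - 8 = 121 - 10 ≡ 16; y = λ·(2 - 16) - 16 ≡ 1. → (16, 1)
5Q: (16, 1) + (8, 6). λ = (6 - 1)/(8 - 16) ≡ 5/11 mod 19. 11⁻¹ ≡ 7 (mod 19), so λ ≡ 16.
  x = λ² - 16 - 8 = 256 - 24 ≡ 4; y = λ·(16 - 4) - 1 ≡ 1. → (4, 1)
6Q: (4, 1) + (8, 6). λ = (6 - 1)/(8 - 4) ≡ 5/4 mod 19. 4⁻¹ ≡ 5 (mod 19) since 4·5 = 20 ≡ 1, so λ ≡ 6.
  x = λ² - 4 - 8 = 36 - 12 ≡ 5; y = λ·(4 - 5) - 1 ≡ 12. → (5, 12)
7Q: (5, 12) + (8, 6). λ = (6 - 12)/(8 - 5) ≡ 13/3 mod 19. 3⁻¹ ≡ 13 (mod 19), so λ ≡ 17.
  x = λ² - 5 - 8 = 289 - 13 ≡ 10; y = λ·(5 - 10) - 12 ≡ 17. → (10, 17)
8Q: (10, 17) + (8, 6). λ = (6 - 17)/(8 - 10) ≡ 8/17 mod 19. 17⁻¹ ≡ 9 (mod 19) since 17·9 = 153 ≡ 1, so λ ≡ 15.
  x = λ² - 10 - 8 = 225 - 18 ≡ 17; y = λ·(10 - 17) - 17 ≡ 11. → (17, 11)
9Q: (17, 11) + (8, 6). λ = (6 - 11)/(8 - 17) ≡ 14/10 mod 19. 10⁻¹ ≡ 2 (mod 19), so λ ≡ 9.
  x = λ² - 17 - 8 = 81 - 25 ≡ 18; y = λ·(17 - 18) - 11 ≡ 18. → (18, 18)
10Q: (18, 18) + (8, 6). λ = (6 - 18)/(8 - 18) ≡ 7/9 mod 19. 9⁻¹ ≡ 17 (mod 19), so λ ≡ 5.
  x = λ² - 18 - 8 = 25 - 26 ≡ 18; y = λ·(18 - 18) - 18 ≡ 1. → (18, 1)
11Q: (18, 1) + (8, 6). λ = (6 - 1)/(8 - 18) ≡ 5/9 mod 19. 9⁻¹ ≡ 17 (mod 19), so λ ≡ 9.
  x = λ² - 18 - 8 = 81 - 26 ≡ 17; y = λ·(18 - 17) - 1 ≡ 8. → (17, 8)
12Q: (17, 8) + (8, 6). λ = (6 - 8)/(8 - 17) ≡ 17/10 mod 19. 10⁻¹ ≡ 2 (mod 19), so λ ≡ 15.
  x = λ² - 17 - 8 = 225 - 25 ≡ 10; y = λ·(17 - 10) - 8 ≡ 2. → (10, 2)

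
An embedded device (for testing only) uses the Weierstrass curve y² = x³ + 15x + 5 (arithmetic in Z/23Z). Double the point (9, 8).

tangent at (9, 8): λ = (3·9² + 15)/(2·8) ≡ 5/16. 16⁻¹ ≡ 13 (mod 23) since 16·13 = 208 ≡ 1, so λ ≡ 5·13 ≡ 19.
  x = λ² - 9 - 9 = 361 - 18 ≡ 21; y = λ·(9 - 21) - 8 ≡ 17. → (21, 17)

(21, 17)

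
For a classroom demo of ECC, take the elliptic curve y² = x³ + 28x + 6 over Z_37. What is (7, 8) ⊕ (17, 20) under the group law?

(7, 8) + (17, 20). λ = (20 - 8)/(17 - 7) ≡ 12/10 mod 37. 10⁻¹ ≡ 26 (mod 37) since 10·26 = 260 ≡ 1, so λ ≡ 16.
  x = λ² - 7 - 17 = 256 - 24 ≡ 10; y = λ·(7 - 10) - 8 ≡ 18. → (10, 18)

(10, 18)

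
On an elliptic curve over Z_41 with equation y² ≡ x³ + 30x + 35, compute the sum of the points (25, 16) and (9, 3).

(25, 16) + (9, 3). λ = (3 - 16)/(9 - 25) ≡ 28/25 mod 41. 25⁻¹ ≡ 23 (mod 41), so λ ≡ 29.
  x = λ² - 25 - 9 = 841 - 34 ≡ 28; y = λ·(25 - 28) - 16 ≡ 20. → (28, 20)

(28, 20)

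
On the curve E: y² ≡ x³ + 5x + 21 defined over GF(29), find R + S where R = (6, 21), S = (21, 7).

(6, 21) + (21, 7). λ = (7 - 21)/(21 - 6) ≡ 15/15 mod 29. 15⁻¹ ≡ 2 (mod 29), so λ ≡ 1.
  x = λ² - 6 - 21 = 1 - 27 ≡ 3; y = λ·(6 - 3) - 21 ≡ 11. → (3, 11)

(3, 11)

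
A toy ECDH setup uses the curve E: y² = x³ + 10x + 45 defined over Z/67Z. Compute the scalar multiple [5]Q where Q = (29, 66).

Repeated addition: build up to 5Q.
2Q: tangent at (29, 66): λ = (3·29² + 10)/(2·66) ≡ 54/65. 65⁻¹ ≡ 33 (mod 67) since 65·33 = 2145 ≡ 1, so λ ≡ 54·33 ≡ 40.
  x = λ² - 29 - 29 = 1600 - 58 ≡ 1; y = λ·(29 - 1) - 66 ≡ 49. → (1, 49)
3Q: (1, 49) + (29, 66). λ = (66 - 49)/(29 - 1) ≡ 17/28 mod 67. 28⁻¹ ≡ 12 (mod 67) since 28·12 = 336 ≡ 1, so λ ≡ 3.
  x = λ² - 1 - 29 = 9 - 30 ≡ 46; y = λ·(1 - 46) - 49 ≡ 17. → (46, 17)
4Q: (46, 17) + (29, 66). λ = (66 - 17)/(29 - 46) ≡ 49/50 mod 67. 50⁻¹ ≡ 63 (mod 67), so λ ≡ 5.
  x = λ² - 46 - 29 = 25 - 75 ≡ 17; y = λ·(46 - 17) - 17 ≡ 61. → (17, 61)
5Q: (17, 61) + (29, 66). λ = (66 - 61)/(29 - 17) ≡ 5/12 mod 67. 12⁻¹ ≡ 28 (mod 67), so λ ≡ 6.
  x = λ² - 17 - 29 = 36 - 46 ≡ 57; y = λ·(17 - 57) - 61 ≡ 34. → (57, 34)

(57, 34)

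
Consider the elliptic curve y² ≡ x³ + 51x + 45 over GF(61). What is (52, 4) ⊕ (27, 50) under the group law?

(58, 29)

(52, 4) + (27, 50). λ = (50 - 4)/(27 - 52) ≡ 46/36 mod 61. 36⁻¹ ≡ 39 (mod 61), so λ ≡ 25.
  x = λ² - 52 - 27 = 625 - 79 ≡ 58; y = λ·(52 - 58) - 4 ≡ 29. → (58, 29)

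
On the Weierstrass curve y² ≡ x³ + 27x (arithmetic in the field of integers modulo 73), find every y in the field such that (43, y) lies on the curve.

21, 52

x³ + 27x + 0 = 80668 ≡ 3 (mod 73).
Square roots of 3 mod 73: 21 and 52 (since 21² = 441 ≡ 3).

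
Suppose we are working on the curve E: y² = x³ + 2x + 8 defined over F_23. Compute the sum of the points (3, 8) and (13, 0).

(15, 20)

(3, 8) + (13, 0). λ = (0 - 8)/(13 - 3) ≡ 15/10 mod 23. 10⁻¹ ≡ 7 (mod 23), so λ ≡ 13.
  x = λ² - 3 - 13 = 169 - 16 ≡ 15; y = λ·(3 - 15) - 8 ≡ 20. → (15, 20)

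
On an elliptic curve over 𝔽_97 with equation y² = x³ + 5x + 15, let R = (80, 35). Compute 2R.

tangent at (80, 35): λ = (3·80² + 5)/(2·35) ≡ 96/70. 70⁻¹ ≡ 79 (mod 97), so λ ≡ 96·79 ≡ 18.
  x = λ² - 80 - 80 = 324 - 160 ≡ 67; y = λ·(80 - 67) - 35 ≡ 5. → (67, 5)

(67, 5)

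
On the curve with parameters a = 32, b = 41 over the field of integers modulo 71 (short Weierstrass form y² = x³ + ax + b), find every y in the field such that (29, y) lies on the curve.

none

x³ + 32x + 41 = 25358 ≡ 11 (mod 71).
11 is a non-residue mod 71; no y exists.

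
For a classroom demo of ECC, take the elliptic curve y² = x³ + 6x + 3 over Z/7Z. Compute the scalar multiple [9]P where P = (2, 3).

(4, 0)

Double-and-add on 9 = (1001)₂. Start with P = (2, 3) for the leading 1-bit.
double: tangent at (2, 3): λ = (3·2² + 6)/(2·3) ≡ 4/6. 6⁻¹ ≡ 6 (mod 7), so λ ≡ 4·6 ≡ 3.
  x = λ² - 2 - 2 = 9 - 4 ≡ 5; y = λ·(2 - 5) - 3 ≡ 2. → (5, 2)
double: tangent at (5, 2): λ = (3·5² + 6)/(2·2) ≡ 4/4. 4⁻¹ ≡ 2 (mod 7), so λ ≡ 4·2 ≡ 1.
  x = λ² - 5 - 5 = 1 - 10 ≡ 5; y = λ·(5 - 5) - 2 ≡ 5. → (5, 5)
double: tangent at (5, 5): λ = (3·5² + 6)/(2·5) ≡ 4/3. 3⁻¹ ≡ 5 (mod 7), so λ ≡ 4·5 ≡ 6.
  x = λ² - 5 - 5 = 36 - 10 ≡ 5; y = λ·(5 - 5) - 5 ≡ 2. → (5, 2)
add P: (5, 2) + (2, 3). λ = (3 - 2)/(2 - 5) ≡ 1/4 mod 7. 4⁻¹ ≡ 2 (mod 7), so λ ≡ 2.
  x = λ² - 5 - 2 = 4 - 7 ≡ 4; y = λ·(5 - 4) - 2 ≡ 0. → (4, 0)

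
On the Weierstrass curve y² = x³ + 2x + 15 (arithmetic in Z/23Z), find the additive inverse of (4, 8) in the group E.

(4, 15)

-(4, 8) = (4, -8 mod 23) = (4, 15).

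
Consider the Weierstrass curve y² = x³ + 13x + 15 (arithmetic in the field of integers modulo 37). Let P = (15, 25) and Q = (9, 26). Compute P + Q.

(15, 25) + (9, 26). λ = (26 - 25)/(9 - 15) ≡ 1/31 mod 37. 31⁻¹ ≡ 6 (mod 37), so λ ≡ 6.
  x = λ² - 15 - 9 = 36 - 24 ≡ 12; y = λ·(15 - 12) - 25 ≡ 30. → (12, 30)

(12, 30)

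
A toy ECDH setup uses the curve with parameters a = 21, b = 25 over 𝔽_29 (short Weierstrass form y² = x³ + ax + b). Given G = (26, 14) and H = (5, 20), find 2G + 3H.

(19, 2)

First 2G:
Repeated addition: build up to 2G.
2G: tangent at (26, 14): λ = (3·26² + 21)/(2·14) ≡ 19/28. 28⁻¹ ≡ 28 (mod 29), so λ ≡ 19·28 ≡ 10.
  x = λ² - 26 - 26 = 100 - 52 ≡ 19; y = λ·(26 - 19) - 14 ≡ 27. → (19, 27)
2G = (19, 27).
Next 3H:
Repeated addition: build up to 3H.
2H: tangent at (5, 20): λ = (3·5² + 21)/(2·20) ≡ 9/11. 11⁻¹ ≡ 8 (mod 29), so λ ≡ 9·8 ≡ 14.
  x = λ² - 5 - 5 = 196 - 10 ≡ 12; y = λ·(5 - 12) - 20 ≡ 27. → (12, 27)
3H: (12, 27) + (5, 20). λ = (20 - 27)/(5 - 12) ≡ 22/22 mod 29. 22⁻¹ ≡ 4 (mod 29), so λ ≡ 1.
  x = λ² - 12 - 5 = 1 - 17 ≡ 13; y = λ·(12 - 13) - 27 ≡ 1. → (13, 1)
3H = (13, 1).
Finally 2G + 3H:
(19, 27) + (13, 1). λ = (1 - 27)/(13 - 19) ≡ 3/23 mod 29. 23⁻¹ ≡ 24 (mod 29), so λ ≡ 14.
  x = λ² - 19 - 13 = 196 - 32 ≡ 19; y = λ·(19 - 19) - 27 ≡ 2. → (19, 2)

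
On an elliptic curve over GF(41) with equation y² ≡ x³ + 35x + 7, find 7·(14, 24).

Write G = (14, 24).
Repeated addition: build up to 7G.
2G: tangent at (14, 24): λ = (3·14² + 35)/(2·24) ≡ 8/7. 7⁻¹ ≡ 6 (mod 41), so λ ≡ 8·6 ≡ 7.
  x = λ² - 14 - 14 = 49 - 28 ≡ 21; y = λ·(14 - 21) - 24 ≡ 9. → (21, 9)
3G: (21, 9) + (14, 24). λ = (24 - 9)/(14 - 21) ≡ 15/34 mod 41. 34⁻¹ ≡ 35 (mod 41), so λ ≡ 33.
  x = λ² - 21 - 14 = 1089 - 35 ≡ 29; y = λ·(21 - 29) - 9 ≡ 14. → (29, 14)
4G: (29, 14) + (14, 24). λ = (24 - 14)/(14 - 29) ≡ 10/26 mod 41. 26⁻¹ ≡ 30 (mod 41), so λ ≡ 13.
  x = λ² - 29 - 14 = 169 - 43 ≡ 3; y = λ·(29 - 3) - 14 ≡ 37. → (3, 37)
5G: (3, 37) + (14, 24). λ = (24 - 37)/(14 - 3) ≡ 28/11 mod 41. 11⁻¹ ≡ 15 (mod 41) since 11·15 = 165 ≡ 1, so λ ≡ 10.
  x = λ² - 3 - 14 = 100 - 17 ≡ 1; y = λ·(3 - 1) - 37 ≡ 24. → (1, 24)
6G: (1, 24) + (14, 24). λ = (24 - 24)/(14 - 1) ≡ 0/13 mod 41. 13⁻¹ ≡ 19 (mod 41), so λ ≡ 0.
  x = λ² - 1 - 14 = 0 - 15 ≡ 26; y = λ·(1 - 26) - 24 ≡ 17. → (26, 17)
7G: (26, 17) + (14, 24). λ = (24 - 17)/(14 - 26) ≡ 7/29 mod 41. 29⁻¹ ≡ 17 (mod 41), so λ ≡ 37.
  x = λ² - 26 - 14 = 1369 - 40 ≡ 17; y = λ·(26 - 17) - 17 ≡ 29. → (17, 29)

(17, 29)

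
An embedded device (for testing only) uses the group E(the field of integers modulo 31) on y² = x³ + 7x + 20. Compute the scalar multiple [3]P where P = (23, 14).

(20, 10)

Repeated addition: build up to 3P.
2P: tangent at (23, 14): λ = (3·23² + 7)/(2·14) ≡ 13/28. 28⁻¹ ≡ 10 (mod 31), so λ ≡ 13·10 ≡ 6.
  x = λ² - 23 - 23 = 36 - 46 ≡ 21; y = λ·(23 - 21) - 14 ≡ 29. → (21, 29)
3P: (21, 29) + (23, 14). λ = (14 - 29)/(23 - 21) ≡ 16/2 mod 31. 2⁻¹ ≡ 16 (mod 31), so λ ≡ 8.
  x = λ² - 21 - 23 = 64 - 44 ≡ 20; y = λ·(21 - 20) - 29 ≡ 10. → (20, 10)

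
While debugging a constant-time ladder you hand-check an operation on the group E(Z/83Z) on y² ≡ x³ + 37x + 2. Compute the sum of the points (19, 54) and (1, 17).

(6, 5)

(19, 54) + (1, 17). λ = (17 - 54)/(1 - 19) ≡ 46/65 mod 83. 65⁻¹ ≡ 23 (mod 83), so λ ≡ 62.
  x = λ² - 19 - 1 = 3844 - 20 ≡ 6; y = λ·(19 - 6) - 54 ≡ 5. → (6, 5)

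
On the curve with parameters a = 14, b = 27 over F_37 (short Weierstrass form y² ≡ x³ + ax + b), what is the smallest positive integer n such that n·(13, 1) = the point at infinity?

2P: tangent at (13, 1): λ = (3·13² + 14)/(2·1) ≡ 3/2. 2⁻¹ ≡ 19 (mod 37), so λ ≡ 3·19 ≡ 20.
  x = λ² - 13 - 13 = 400 - 26 ≡ 4; y = λ·(13 - 4) - 1 ≡ 31. → (4, 31)
3P: (4, 31) + (13, 1). λ = (1 - 31)/(13 - 4) ≡ 7/9 mod 37. 9⁻¹ ≡ 33 (mod 37), so λ ≡ 9.
  x = λ² - 4 - 13 = 81 - 17 ≡ 27; y = λ·(4 - 27) - 31 ≡ 21. → (27, 21)
4P: (27, 21) + (13, 1). λ = (1 - 21)/(13 - 27) ≡ 17/23 mod 37. 23⁻¹ ≡ 29 (mod 37), so λ ≡ 12.
  x = λ² - 27 - 13 = 144 - 40 ≡ 30; y = λ·(27 - 30) - 21 ≡ 17. → (30, 17)
5P: (30, 17) + (13, 1). λ = (1 - 17)/(13 - 30) ≡ 21/20 mod 37. 20⁻¹ ≡ 13 (mod 37) since 20·13 = 260 ≡ 1, so λ ≡ 14.
  x = λ² - 30 - 13 = 196 - 43 ≡ 5; y = λ·(30 - 5) - 17 ≡ 0. → (5, 0)
6P: (5, 0) + (13, 1). λ = (1 - 0)/(13 - 5) ≡ 1/8 mod 37. 8⁻¹ ≡ 14 (mod 37), so λ ≡ 14.
  x = λ² - 5 - 13 = 196 - 18 ≡ 30; y = λ·(5 - 30) - 0 ≡ 20. → (30, 20)
7P: (30, 20) + (13, 1). λ = (1 - 20)/(13 - 30) ≡ 18/20 mod 37. 20⁻¹ ≡ 13 (mod 37), so λ ≡ 12.
  x = λ² - 30 - 13 = 144 - 43 ≡ 27; y = λ·(30 - 27) - 20 ≡ 16. → (27, 16)
8P: (27, 16) + (13, 1). λ = (1 - 16)/(13 - 27) ≡ 22/23 mod 37. 23⁻¹ ≡ 29 (mod 37), so λ ≡ 9.
  x = λ² - 27 - 13 = 81 - 40 ≡ 4; y = λ·(27 - 4) - 16 ≡ 6. → (4, 6)
9P: (4, 6) + (13, 1). λ = (1 - 6)/(13 - 4) ≡ 32/9 mod 37. 9⁻¹ ≡ 33 (mod 37), so λ ≡ 20.
  x = λ² - 4 - 13 = 400 - 17 ≡ 13; y = λ·(4 - 13) - 6 ≡ 36. → (13, 36)
10P: (13, 36) + (13, 1): same x and y₁ ≡ -y₂, so the sum is the point at infinity.
10P = the point at infinity, so the order is 10.

10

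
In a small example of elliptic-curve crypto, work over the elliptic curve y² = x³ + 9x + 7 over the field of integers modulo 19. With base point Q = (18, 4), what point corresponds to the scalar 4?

O

Repeated addition: build up to 4Q.
2Q: tangent at (18, 4): λ = (3·18² + 9)/(2·4) ≡ 12/8. 8⁻¹ ≡ 12 (mod 19) since 8·12 = 96 ≡ 1, so λ ≡ 12·12 ≡ 11.
  x = λ² - 18 - 18 = 121 - 36 ≡ 9; y = λ·(18 - 9) - 4 ≡ 0. → (9, 0)
3Q: (9, 0) + (18, 4). λ = (4 - 0)/(18 - 9) ≡ 4/9 mod 19. 9⁻¹ ≡ 17 (mod 19) since 9·17 = 153 ≡ 1, so λ ≡ 11.
  x = λ² - 9 - 18 = 121 - 27 ≡ 18; y = λ·(9 - 18) - 0 ≡ 15. → (18, 15)
4Q: (18, 15) + (18, 4): same x and y₁ ≡ -y₂, so the sum is 𝒪.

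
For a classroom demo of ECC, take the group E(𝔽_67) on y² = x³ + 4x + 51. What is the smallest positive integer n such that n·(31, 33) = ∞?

9

2P: tangent at (31, 33): λ = (3·31² + 4)/(2·33) ≡ 6/66. 66⁻¹ ≡ 66 (mod 67), so λ ≡ 6·66 ≡ 61.
  x = λ² - 31 - 31 = 3721 - 62 ≡ 41; y = λ·(31 - 41) - 33 ≡ 27. → (41, 27)
3P: (41, 27) + (31, 33). λ = (33 - 27)/(31 - 41) ≡ 6/57 mod 67. 57⁻¹ ≡ 20 (mod 67), so λ ≡ 53.
  x = λ² - 41 - 31 = 2809 - 72 ≡ 57; y = λ·(41 - 57) - 27 ≡ 63. → (57, 63)
4P: (57, 63) + (31, 33). λ = (33 - 63)/(31 - 57) ≡ 37/41 mod 67. 41⁻¹ ≡ 18 (mod 67), so λ ≡ 63.
  x = λ² - 57 - 31 = 3969 - 88 ≡ 62; y = λ·(57 - 62) - 63 ≡ 24. → (62, 24)
5P: (62, 24) + (31, 33). λ = (33 - 24)/(31 - 62) ≡ 9/36 mod 67. 36⁻¹ ≡ 54 (mod 67), so λ ≡ 17.
  x = λ² - 62 - 31 = 289 - 93 ≡ 62; y = λ·(62 - 62) - 24 ≡ 43. → (62, 43)
6P: (62, 43) + (31, 33). λ = (33 - 43)/(31 - 62) ≡ 57/36 mod 67. 36⁻¹ ≡ 54 (mod 67) since 36·54 = 1944 ≡ 1, so λ ≡ 63.
  x = λ² - 62 - 31 = 3969 - 93 ≡ 57; y = λ·(62 - 57) - 43 ≡ 4. → (57, 4)
7P: (57, 4) + (31, 33). λ = (33 - 4)/(31 - 57) ≡ 29/41 mod 67. 41⁻¹ ≡ 18 (mod 67) since 41·18 = 738 ≡ 1, so λ ≡ 53.
  x = λ² - 57 - 31 = 2809 - 88 ≡ 41; y = λ·(57 - 41) - 4 ≡ 40. → (41, 40)
8P: (41, 40) + (31, 33). λ = (33 - 40)/(31 - 41) ≡ 60/57 mod 67. 57⁻¹ ≡ 20 (mod 67) since 57·20 = 1140 ≡ 1, so λ ≡ 61.
  x = λ² - 41 - 31 = 3721 - 72 ≡ 31; y = λ·(41 - 31) - 40 ≡ 34. → (31, 34)
9P: (31, 34) + (31, 33): same x and y₁ ≡ -y₂, so the sum is ∞.
9P = ∞, so the order is 9.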